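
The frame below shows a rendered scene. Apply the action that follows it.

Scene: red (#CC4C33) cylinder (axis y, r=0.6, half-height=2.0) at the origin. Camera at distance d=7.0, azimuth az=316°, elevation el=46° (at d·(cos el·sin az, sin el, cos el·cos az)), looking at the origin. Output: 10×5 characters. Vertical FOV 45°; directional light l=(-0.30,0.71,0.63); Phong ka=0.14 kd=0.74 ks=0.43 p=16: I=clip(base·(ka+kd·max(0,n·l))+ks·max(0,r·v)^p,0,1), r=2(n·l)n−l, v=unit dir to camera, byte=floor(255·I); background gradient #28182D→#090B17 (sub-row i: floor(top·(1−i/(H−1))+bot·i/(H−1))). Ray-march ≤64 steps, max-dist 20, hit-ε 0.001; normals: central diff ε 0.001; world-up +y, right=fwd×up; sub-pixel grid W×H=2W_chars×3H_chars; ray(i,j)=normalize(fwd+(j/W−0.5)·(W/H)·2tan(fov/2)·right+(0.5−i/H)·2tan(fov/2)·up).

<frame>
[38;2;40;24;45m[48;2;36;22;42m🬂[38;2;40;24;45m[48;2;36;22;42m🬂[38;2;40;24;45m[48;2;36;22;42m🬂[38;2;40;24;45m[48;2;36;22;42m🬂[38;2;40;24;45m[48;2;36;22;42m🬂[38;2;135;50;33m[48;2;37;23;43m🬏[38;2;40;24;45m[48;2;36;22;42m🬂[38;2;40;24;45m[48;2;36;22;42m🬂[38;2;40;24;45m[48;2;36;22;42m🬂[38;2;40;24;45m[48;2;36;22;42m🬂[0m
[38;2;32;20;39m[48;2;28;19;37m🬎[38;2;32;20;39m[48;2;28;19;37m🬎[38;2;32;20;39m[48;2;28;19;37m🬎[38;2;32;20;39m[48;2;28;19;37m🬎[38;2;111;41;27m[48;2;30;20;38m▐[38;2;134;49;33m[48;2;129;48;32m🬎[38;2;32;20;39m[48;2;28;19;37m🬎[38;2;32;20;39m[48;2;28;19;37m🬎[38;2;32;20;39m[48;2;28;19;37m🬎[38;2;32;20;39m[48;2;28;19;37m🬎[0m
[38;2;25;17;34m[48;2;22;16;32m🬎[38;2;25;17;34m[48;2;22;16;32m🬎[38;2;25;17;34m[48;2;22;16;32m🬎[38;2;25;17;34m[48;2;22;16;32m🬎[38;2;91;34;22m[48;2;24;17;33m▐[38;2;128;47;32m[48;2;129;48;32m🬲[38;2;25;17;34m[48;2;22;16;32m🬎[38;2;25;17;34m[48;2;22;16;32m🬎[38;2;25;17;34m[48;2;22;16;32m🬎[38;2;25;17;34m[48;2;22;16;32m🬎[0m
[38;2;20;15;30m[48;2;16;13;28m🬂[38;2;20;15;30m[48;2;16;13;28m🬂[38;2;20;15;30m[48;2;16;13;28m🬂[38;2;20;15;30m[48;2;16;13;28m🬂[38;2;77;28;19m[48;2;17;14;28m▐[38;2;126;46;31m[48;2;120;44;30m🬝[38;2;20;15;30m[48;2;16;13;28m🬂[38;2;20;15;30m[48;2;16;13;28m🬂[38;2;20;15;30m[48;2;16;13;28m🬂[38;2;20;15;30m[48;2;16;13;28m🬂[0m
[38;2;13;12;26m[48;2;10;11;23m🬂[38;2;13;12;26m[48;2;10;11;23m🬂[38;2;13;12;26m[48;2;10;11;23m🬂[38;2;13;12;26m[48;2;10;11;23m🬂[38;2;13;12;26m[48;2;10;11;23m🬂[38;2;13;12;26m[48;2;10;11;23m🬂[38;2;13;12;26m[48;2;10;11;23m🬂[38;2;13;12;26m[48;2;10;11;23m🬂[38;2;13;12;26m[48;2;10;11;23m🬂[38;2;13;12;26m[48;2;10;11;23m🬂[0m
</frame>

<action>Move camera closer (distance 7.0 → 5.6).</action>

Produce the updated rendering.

<frame>
[38;2;40;24;45m[48;2;36;22;42m🬂[38;2;40;24;45m[48;2;36;22;42m🬂[38;2;40;24;45m[48;2;36;22;42m🬂[38;2;40;24;45m[48;2;36;22;42m🬂[38;2;40;24;45m[48;2;135;50;33m🬂[38;2;40;24;45m[48;2;135;50;33m🬂[38;2;135;50;33m[48;2;38;23;43m🬓[38;2;40;24;45m[48;2;36;22;42m🬂[38;2;40;24;45m[48;2;36;22;42m🬂[38;2;40;24;45m[48;2;36;22;42m🬂[0m
[38;2;32;20;39m[48;2;28;19;37m🬎[38;2;32;20;39m[48;2;28;19;37m🬎[38;2;32;20;39m[48;2;28;19;37m🬎[38;2;32;20;39m[48;2;28;19;37m🬎[38;2;108;40;26m[48;2;64;23;15m▐[38;2;128;47;32m[48;2;133;49;33m▌[38;2;116;43;29m[48;2;30;20;38m▌[38;2;32;20;39m[48;2;28;19;37m🬎[38;2;32;20;39m[48;2;28;19;37m🬎[38;2;32;20;39m[48;2;28;19;37m🬎[0m
[38;2;25;17;34m[48;2;22;16;32m🬎[38;2;25;17;34m[48;2;22;16;32m🬎[38;2;25;17;34m[48;2;22;16;32m🬎[38;2;25;17;34m[48;2;22;16;32m🬎[38;2;104;38;25m[48;2;32;14;16m▐[38;2;128;47;32m[48;2;132;49;33m▌[38;2;97;36;24m[48;2;23;16;33m🬄[38;2;25;17;34m[48;2;22;16;32m🬎[38;2;25;17;34m[48;2;22;16;32m🬎[38;2;25;17;34m[48;2;22;16;32m🬎[0m
[38;2;20;15;30m[48;2;16;13;28m🬂[38;2;20;15;30m[48;2;16;13;28m🬂[38;2;20;15;30m[48;2;16;13;28m🬂[38;2;20;15;30m[48;2;16;13;28m🬂[38;2;95;35;23m[48;2;17;14;28m▐[38;2;128;47;32m[48;2;131;48;32m🬲[38;2;20;15;30m[48;2;16;13;28m🬂[38;2;20;15;30m[48;2;16;13;28m🬂[38;2;20;15;30m[48;2;16;13;28m🬂[38;2;20;15;30m[48;2;16;13;28m🬂[0m
[38;2;13;12;26m[48;2;10;11;23m🬂[38;2;13;12;26m[48;2;10;11;23m🬂[38;2;13;12;26m[48;2;10;11;23m🬂[38;2;13;12;26m[48;2;10;11;23m🬂[38;2;87;32;21m[48;2;10;11;24m🬁[38;2;128;47;32m[48;2;10;11;23m🬂[38;2;13;12;26m[48;2;10;11;23m🬂[38;2;13;12;26m[48;2;10;11;23m🬂[38;2;13;12;26m[48;2;10;11;23m🬂[38;2;13;12;26m[48;2;10;11;23m🬂[0m
</frame>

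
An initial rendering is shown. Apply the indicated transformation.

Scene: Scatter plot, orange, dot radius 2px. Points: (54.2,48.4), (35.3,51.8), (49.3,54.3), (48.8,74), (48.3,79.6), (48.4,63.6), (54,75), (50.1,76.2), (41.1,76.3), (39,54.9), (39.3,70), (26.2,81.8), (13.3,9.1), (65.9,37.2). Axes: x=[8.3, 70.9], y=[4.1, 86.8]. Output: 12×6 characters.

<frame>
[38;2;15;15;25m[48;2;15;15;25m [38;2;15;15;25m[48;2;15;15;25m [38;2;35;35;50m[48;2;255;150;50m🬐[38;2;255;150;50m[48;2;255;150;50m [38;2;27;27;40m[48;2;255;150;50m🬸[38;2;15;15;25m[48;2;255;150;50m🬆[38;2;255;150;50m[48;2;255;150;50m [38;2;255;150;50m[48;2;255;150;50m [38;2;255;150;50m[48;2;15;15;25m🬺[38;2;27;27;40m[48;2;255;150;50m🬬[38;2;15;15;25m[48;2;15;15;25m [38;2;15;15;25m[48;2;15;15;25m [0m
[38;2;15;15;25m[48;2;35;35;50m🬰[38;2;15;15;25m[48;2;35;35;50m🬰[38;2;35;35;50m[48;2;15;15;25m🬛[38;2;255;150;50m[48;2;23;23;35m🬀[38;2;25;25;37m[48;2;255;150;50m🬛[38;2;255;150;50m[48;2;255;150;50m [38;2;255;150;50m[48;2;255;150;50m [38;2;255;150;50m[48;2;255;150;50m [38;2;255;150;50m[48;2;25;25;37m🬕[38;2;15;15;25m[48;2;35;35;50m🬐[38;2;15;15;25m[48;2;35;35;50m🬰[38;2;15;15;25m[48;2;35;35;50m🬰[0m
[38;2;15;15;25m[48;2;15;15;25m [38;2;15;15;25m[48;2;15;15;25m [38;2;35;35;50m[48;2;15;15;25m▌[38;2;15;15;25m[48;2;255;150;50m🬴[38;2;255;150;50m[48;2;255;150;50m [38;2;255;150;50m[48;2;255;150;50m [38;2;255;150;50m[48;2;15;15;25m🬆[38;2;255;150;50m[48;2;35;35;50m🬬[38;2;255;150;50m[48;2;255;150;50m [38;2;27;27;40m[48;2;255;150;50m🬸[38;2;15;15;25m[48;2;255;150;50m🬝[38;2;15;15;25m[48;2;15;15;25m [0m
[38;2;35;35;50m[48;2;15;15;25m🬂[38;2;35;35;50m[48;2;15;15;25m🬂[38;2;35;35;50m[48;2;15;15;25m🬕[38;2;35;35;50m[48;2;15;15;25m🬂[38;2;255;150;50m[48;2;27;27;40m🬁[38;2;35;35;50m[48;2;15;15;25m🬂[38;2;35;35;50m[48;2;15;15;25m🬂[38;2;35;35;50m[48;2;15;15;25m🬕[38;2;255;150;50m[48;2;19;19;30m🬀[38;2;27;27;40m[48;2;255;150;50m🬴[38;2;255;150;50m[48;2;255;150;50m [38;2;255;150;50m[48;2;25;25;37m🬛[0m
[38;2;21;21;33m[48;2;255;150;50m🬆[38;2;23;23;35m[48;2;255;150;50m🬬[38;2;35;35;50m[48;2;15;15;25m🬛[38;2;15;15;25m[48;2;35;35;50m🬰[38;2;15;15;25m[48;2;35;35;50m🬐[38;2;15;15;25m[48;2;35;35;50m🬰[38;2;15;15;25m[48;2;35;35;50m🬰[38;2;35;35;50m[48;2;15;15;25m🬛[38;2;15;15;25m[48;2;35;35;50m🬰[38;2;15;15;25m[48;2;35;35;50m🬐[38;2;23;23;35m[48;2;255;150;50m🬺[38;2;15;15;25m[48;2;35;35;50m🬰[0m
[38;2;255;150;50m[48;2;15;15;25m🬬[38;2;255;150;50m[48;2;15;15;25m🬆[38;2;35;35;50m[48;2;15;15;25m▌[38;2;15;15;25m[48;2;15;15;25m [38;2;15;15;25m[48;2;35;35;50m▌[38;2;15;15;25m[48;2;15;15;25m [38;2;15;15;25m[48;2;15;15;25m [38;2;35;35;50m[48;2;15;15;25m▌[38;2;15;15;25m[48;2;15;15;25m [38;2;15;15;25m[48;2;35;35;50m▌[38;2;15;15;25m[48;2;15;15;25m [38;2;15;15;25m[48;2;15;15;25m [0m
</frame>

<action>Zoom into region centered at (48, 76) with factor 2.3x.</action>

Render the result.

<frame>
[38;2;15;15;25m[48;2;15;15;25m [38;2;15;15;25m[48;2;15;15;25m [38;2;35;35;50m[48;2;15;15;25m▌[38;2;15;15;25m[48;2;15;15;25m [38;2;15;15;25m[48;2;35;35;50m▌[38;2;15;15;25m[48;2;15;15;25m [38;2;15;15;25m[48;2;15;15;25m [38;2;35;35;50m[48;2;15;15;25m▌[38;2;15;15;25m[48;2;15;15;25m [38;2;15;15;25m[48;2;35;35;50m▌[38;2;15;15;25m[48;2;15;15;25m [38;2;15;15;25m[48;2;15;15;25m [0m
[38;2;15;15;25m[48;2;35;35;50m🬰[38;2;15;15;25m[48;2;35;35;50m🬰[38;2;35;35;50m[48;2;15;15;25m🬛[38;2;15;15;25m[48;2;35;35;50m🬰[38;2;15;15;25m[48;2;35;35;50m🬐[38;2;21;21;33m[48;2;255;150;50m🬆[38;2;23;23;35m[48;2;255;150;50m🬬[38;2;35;35;50m[48;2;15;15;25m🬛[38;2;15;15;25m[48;2;35;35;50m🬰[38;2;15;15;25m[48;2;35;35;50m🬐[38;2;15;15;25m[48;2;35;35;50m🬰[38;2;15;15;25m[48;2;35;35;50m🬰[0m
[38;2;15;15;25m[48;2;15;15;25m [38;2;15;15;25m[48;2;255;150;50m🬝[38;2;35;35;50m[48;2;255;150;50m🬀[38;2;15;15;25m[48;2;255;150;50m🬊[38;2;23;23;35m[48;2;255;150;50m🬺[38;2;255;150;50m[48;2;15;15;25m🬬[38;2;255;150;50m[48;2;255;150;50m [38;2;25;25;37m[48;2;255;150;50m🬂[38;2;255;150;50m[48;2;15;15;25m🬺[38;2;27;27;40m[48;2;255;150;50m🬬[38;2;15;15;25m[48;2;15;15;25m [38;2;15;15;25m[48;2;15;15;25m [0m
[38;2;35;35;50m[48;2;15;15;25m🬂[38;2;28;28;41m[48;2;255;150;50m🬆[38;2;255;150;50m[48;2;255;150;50m [38;2;255;150;50m[48;2;20;20;31m🬐[38;2;35;35;50m[48;2;15;15;25m🬨[38;2;255;150;50m[48;2;15;15;25m🬊[38;2;255;150;50m[48;2;15;15;25m🬝[38;2;255;150;50m[48;2;25;25;37m🬂[38;2;255;150;50m[48;2;15;15;25m🬆[38;2;35;35;50m[48;2;15;15;25m🬨[38;2;35;35;50m[48;2;15;15;25m🬂[38;2;35;35;50m[48;2;15;15;25m🬂[0m
[38;2;15;15;25m[48;2;35;35;50m🬰[38;2;23;23;35m[48;2;255;150;50m🬺[38;2;255;150;50m[48;2;28;28;41m🬆[38;2;15;15;25m[48;2;35;35;50m🬰[38;2;27;27;40m[48;2;255;150;50m🬝[38;2;15;15;25m[48;2;255;150;50m🬀[38;2;21;21;33m[48;2;255;150;50m🬊[38;2;35;35;50m[48;2;15;15;25m🬛[38;2;15;15;25m[48;2;35;35;50m🬰[38;2;15;15;25m[48;2;35;35;50m🬐[38;2;15;15;25m[48;2;35;35;50m🬰[38;2;15;15;25m[48;2;35;35;50m🬰[0m
[38;2;15;15;25m[48;2;15;15;25m [38;2;15;15;25m[48;2;15;15;25m [38;2;35;35;50m[48;2;15;15;25m▌[38;2;15;15;25m[48;2;15;15;25m [38;2;15;15;25m[48;2;35;35;50m▌[38;2;255;150;50m[48;2;15;15;25m🬊[38;2;255;150;50m[48;2;15;15;25m🬀[38;2;35;35;50m[48;2;15;15;25m▌[38;2;15;15;25m[48;2;15;15;25m [38;2;15;15;25m[48;2;35;35;50m▌[38;2;15;15;25m[48;2;15;15;25m [38;2;15;15;25m[48;2;15;15;25m [0m
</frame>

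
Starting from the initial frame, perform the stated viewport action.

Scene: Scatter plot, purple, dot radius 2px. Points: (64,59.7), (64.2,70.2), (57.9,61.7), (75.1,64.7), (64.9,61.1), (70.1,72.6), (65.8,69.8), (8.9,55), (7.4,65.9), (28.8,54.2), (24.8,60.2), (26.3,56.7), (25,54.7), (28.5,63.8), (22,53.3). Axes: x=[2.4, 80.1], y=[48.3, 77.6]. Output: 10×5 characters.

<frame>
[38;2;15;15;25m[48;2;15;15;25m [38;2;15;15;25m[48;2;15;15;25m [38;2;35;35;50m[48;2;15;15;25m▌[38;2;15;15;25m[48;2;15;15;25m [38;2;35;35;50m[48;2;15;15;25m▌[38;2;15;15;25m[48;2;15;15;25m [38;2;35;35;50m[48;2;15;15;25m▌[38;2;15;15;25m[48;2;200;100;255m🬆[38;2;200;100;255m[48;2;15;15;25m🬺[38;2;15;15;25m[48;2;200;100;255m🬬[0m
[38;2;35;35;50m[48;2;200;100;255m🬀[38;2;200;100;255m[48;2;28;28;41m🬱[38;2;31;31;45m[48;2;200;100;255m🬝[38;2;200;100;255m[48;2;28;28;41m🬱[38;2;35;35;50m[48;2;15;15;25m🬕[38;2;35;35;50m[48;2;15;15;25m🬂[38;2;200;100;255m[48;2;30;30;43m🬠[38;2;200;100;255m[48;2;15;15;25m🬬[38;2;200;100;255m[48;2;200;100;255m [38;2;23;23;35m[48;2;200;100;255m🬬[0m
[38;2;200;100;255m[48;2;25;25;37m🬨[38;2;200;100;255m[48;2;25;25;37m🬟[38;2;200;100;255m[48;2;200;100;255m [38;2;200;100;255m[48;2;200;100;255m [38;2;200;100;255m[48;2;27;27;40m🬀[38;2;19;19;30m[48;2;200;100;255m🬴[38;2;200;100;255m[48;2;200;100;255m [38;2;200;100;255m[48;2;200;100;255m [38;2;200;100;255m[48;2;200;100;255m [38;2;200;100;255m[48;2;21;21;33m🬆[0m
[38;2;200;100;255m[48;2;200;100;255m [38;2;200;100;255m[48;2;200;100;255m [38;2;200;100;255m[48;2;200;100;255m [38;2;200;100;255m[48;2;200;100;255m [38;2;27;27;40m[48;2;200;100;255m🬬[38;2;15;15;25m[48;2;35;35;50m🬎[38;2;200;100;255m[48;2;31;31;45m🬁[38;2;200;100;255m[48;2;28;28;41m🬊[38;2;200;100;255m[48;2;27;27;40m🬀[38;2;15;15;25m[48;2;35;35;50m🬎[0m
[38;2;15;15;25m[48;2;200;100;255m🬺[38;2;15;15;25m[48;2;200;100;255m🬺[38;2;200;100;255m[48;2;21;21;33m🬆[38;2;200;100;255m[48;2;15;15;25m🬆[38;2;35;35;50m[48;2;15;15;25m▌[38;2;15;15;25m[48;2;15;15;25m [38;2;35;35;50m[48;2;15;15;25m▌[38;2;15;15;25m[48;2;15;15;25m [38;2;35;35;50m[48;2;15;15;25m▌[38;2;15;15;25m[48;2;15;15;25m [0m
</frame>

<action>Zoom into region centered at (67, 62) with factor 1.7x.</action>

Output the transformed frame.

<frame>
[38;2;15;15;25m[48;2;15;15;25m [38;2;15;15;25m[48;2;15;15;25m [38;2;35;35;50m[48;2;15;15;25m▌[38;2;200;100;255m[48;2;15;15;25m🬊[38;2;200;100;255m[48;2;200;100;255m [38;2;200;100;255m[48;2;15;15;25m🬆[38;2;23;23;35m[48;2;200;100;255m🬬[38;2;15;15;25m[48;2;15;15;25m [38;2;35;35;50m[48;2;15;15;25m▌[38;2;15;15;25m[48;2;15;15;25m [0m
[38;2;35;35;50m[48;2;15;15;25m🬂[38;2;35;35;50m[48;2;15;15;25m🬂[38;2;31;31;45m[48;2;200;100;255m🬝[38;2;35;35;50m[48;2;15;15;25m🬂[38;2;27;27;40m[48;2;200;100;255m🬬[38;2;200;100;255m[48;2;25;25;37m🬫[38;2;200;100;255m[48;2;200;100;255m [38;2;200;100;255m[48;2;23;23;35m🬃[38;2;35;35;50m[48;2;15;15;25m🬕[38;2;35;35;50m[48;2;15;15;25m🬂[0m
[38;2;15;15;25m[48;2;35;35;50m🬰[38;2;19;19;30m[48;2;200;100;255m🬴[38;2;200;100;255m[48;2;200;100;255m [38;2;200;100;255m[48;2;200;100;255m [38;2;200;100;255m[48;2;200;100;255m [38;2;20;20;31m[48;2;200;100;255m🬨[38;2;200;100;255m[48;2;27;27;40m🬀[38;2;15;15;25m[48;2;35;35;50m🬰[38;2;35;35;50m[48;2;15;15;25m🬛[38;2;15;15;25m[48;2;35;35;50m🬰[0m
[38;2;15;15;25m[48;2;35;35;50m🬎[38;2;15;15;25m[48;2;35;35;50m🬎[38;2;200;100;255m[48;2;31;31;45m🬁[38;2;23;23;35m[48;2;200;100;255m🬺[38;2;200;100;255m[48;2;28;28;41m🬆[38;2;15;15;25m[48;2;35;35;50m🬎[38;2;35;35;50m[48;2;15;15;25m🬲[38;2;15;15;25m[48;2;35;35;50m🬎[38;2;35;35;50m[48;2;15;15;25m🬲[38;2;15;15;25m[48;2;35;35;50m🬎[0m
[38;2;15;15;25m[48;2;15;15;25m [38;2;15;15;25m[48;2;15;15;25m [38;2;35;35;50m[48;2;15;15;25m▌[38;2;15;15;25m[48;2;15;15;25m [38;2;35;35;50m[48;2;15;15;25m▌[38;2;15;15;25m[48;2;15;15;25m [38;2;35;35;50m[48;2;15;15;25m▌[38;2;15;15;25m[48;2;15;15;25m [38;2;35;35;50m[48;2;15;15;25m▌[38;2;15;15;25m[48;2;15;15;25m [0m
</frame>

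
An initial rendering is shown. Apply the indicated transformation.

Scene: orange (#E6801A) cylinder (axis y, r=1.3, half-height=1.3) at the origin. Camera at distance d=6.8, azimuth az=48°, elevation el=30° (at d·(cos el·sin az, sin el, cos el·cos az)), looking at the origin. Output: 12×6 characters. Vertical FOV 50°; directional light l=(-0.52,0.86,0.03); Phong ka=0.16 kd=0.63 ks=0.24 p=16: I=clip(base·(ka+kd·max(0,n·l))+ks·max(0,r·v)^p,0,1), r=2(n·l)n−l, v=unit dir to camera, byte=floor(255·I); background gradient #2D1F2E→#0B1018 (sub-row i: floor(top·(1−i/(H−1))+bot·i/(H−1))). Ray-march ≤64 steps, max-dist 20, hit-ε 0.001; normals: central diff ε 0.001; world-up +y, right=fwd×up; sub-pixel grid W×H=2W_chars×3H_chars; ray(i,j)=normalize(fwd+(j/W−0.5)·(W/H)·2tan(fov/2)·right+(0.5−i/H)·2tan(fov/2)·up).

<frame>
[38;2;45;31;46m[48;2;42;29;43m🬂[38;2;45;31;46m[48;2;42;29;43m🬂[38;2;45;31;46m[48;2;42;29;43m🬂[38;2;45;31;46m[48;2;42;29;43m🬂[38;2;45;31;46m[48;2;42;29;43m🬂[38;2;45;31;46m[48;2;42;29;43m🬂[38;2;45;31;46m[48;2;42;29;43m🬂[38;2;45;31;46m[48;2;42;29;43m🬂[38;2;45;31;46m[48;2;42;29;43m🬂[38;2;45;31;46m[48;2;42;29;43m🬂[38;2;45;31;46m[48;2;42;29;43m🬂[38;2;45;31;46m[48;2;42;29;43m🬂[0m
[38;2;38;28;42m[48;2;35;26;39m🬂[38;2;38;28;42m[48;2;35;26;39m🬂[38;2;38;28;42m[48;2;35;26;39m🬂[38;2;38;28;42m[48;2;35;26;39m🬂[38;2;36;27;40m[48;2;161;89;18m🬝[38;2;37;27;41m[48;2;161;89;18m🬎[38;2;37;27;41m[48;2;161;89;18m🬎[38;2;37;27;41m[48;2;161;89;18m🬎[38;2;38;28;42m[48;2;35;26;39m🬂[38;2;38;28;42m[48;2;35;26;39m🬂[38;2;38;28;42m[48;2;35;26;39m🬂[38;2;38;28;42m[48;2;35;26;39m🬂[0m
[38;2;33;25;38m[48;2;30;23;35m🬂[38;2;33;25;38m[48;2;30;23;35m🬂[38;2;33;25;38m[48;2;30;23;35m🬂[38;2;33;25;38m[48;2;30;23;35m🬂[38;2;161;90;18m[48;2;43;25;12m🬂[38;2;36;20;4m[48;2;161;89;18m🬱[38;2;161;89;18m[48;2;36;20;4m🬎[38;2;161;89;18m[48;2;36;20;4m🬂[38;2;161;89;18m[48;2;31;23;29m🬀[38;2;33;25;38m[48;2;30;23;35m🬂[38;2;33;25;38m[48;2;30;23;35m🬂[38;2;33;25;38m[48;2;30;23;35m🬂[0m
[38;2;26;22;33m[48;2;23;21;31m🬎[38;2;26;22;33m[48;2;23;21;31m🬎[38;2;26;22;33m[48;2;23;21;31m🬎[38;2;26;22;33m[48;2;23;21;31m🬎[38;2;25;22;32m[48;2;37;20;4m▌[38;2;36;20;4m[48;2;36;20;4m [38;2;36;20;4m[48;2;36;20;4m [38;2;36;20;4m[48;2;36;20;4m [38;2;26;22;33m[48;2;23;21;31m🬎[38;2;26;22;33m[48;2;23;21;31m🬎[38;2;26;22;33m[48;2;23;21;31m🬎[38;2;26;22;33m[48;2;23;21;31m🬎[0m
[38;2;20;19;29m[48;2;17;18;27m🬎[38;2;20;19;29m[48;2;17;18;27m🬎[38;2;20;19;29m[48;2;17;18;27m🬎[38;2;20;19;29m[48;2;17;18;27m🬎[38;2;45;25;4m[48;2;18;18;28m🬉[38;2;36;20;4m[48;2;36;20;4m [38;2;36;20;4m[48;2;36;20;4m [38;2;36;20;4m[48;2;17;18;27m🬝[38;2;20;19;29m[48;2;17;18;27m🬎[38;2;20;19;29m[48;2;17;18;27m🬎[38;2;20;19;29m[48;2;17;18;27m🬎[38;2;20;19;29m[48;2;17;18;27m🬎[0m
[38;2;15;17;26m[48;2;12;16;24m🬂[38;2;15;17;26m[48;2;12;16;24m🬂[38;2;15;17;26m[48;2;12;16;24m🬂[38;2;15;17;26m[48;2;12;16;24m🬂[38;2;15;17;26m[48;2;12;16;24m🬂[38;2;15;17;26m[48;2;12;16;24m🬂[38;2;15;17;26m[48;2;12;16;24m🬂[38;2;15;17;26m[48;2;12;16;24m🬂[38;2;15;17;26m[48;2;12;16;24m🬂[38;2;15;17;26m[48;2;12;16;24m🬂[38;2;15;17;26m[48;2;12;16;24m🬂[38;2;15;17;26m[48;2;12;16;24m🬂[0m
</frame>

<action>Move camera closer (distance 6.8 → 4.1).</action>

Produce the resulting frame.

<frame>
[38;2;45;31;46m[48;2;42;29;43m🬂[38;2;45;31;46m[48;2;42;29;43m🬂[38;2;45;31;46m[48;2;42;29;43m🬂[38;2;43;30;44m[48;2;161;89;18m🬝[38;2;44;30;45m[48;2;161;89;18m🬎[38;2;44;30;45m[48;2;161;89;18m🬎[38;2;44;30;45m[48;2;161;89;18m🬎[38;2;44;30;45m[48;2;161;89;18m🬎[38;2;44;30;45m[48;2;161;89;18m🬎[38;2;45;31;46m[48;2;42;29;43m🬂[38;2;45;31;46m[48;2;42;29;43m🬂[38;2;45;31;46m[48;2;42;29;43m🬂[0m
[38;2;38;28;42m[48;2;35;26;39m🬂[38;2;38;28;42m[48;2;35;26;39m🬂[38;2;161;89;18m[48;2;39;26;31m🬉[38;2;161;89;18m[48;2;36;20;4m🬎[38;2;161;89;18m[48;2;36;20;4m🬎[38;2;161;89;18m[48;2;36;20;4m🬬[38;2;161;89;18m[48;2;161;89;18m [38;2;161;89;18m[48;2;36;20;4m🬎[38;2;161;89;18m[48;2;36;20;4m🬎[38;2;161;89;18m[48;2;36;20;4m🬎[38;2;38;28;42m[48;2;35;26;39m🬂[38;2;38;28;42m[48;2;35;26;39m🬂[0m
[38;2;33;25;38m[48;2;30;23;35m🬂[38;2;33;25;38m[48;2;30;23;35m🬂[38;2;53;29;6m[48;2;30;23;36m🬁[38;2;36;20;4m[48;2;36;20;4m [38;2;36;20;4m[48;2;36;20;4m [38;2;36;20;4m[48;2;36;20;4m [38;2;36;20;4m[48;2;36;20;4m [38;2;36;20;4m[48;2;36;20;4m [38;2;36;20;4m[48;2;36;20;4m [38;2;36;20;4m[48;2;30;23;35m🬕[38;2;33;25;38m[48;2;30;23;35m🬂[38;2;33;25;38m[48;2;30;23;35m🬂[0m
[38;2;26;22;33m[48;2;23;21;31m🬎[38;2;26;22;33m[48;2;23;21;31m🬎[38;2;26;22;33m[48;2;23;21;31m🬎[38;2;37;20;4m[48;2;48;26;5m🬨[38;2;36;20;4m[48;2;36;20;4m [38;2;36;20;4m[48;2;36;20;4m [38;2;36;20;4m[48;2;36;20;4m [38;2;36;20;4m[48;2;36;20;4m [38;2;36;20;4m[48;2;36;20;4m [38;2;36;20;4m[48;2;25;22;32m▌[38;2;26;22;33m[48;2;23;21;31m🬎[38;2;26;22;33m[48;2;23;21;31m🬎[0m
[38;2;20;19;29m[48;2;17;18;27m🬎[38;2;20;19;29m[48;2;17;18;27m🬎[38;2;20;19;29m[48;2;17;18;27m🬎[38;2;19;19;28m[48;2;36;20;4m▌[38;2;36;20;4m[48;2;36;20;4m [38;2;36;20;4m[48;2;36;20;4m [38;2;36;20;4m[48;2;36;20;4m [38;2;36;20;4m[48;2;36;20;4m [38;2;36;20;4m[48;2;36;20;4m [38;2;20;19;29m[48;2;17;18;27m🬎[38;2;20;19;29m[48;2;17;18;27m🬎[38;2;20;19;29m[48;2;17;18;27m🬎[0m
[38;2;15;17;26m[48;2;12;16;24m🬂[38;2;15;17;26m[48;2;12;16;24m🬂[38;2;15;17;26m[48;2;12;16;24m🬂[38;2;45;25;4m[48;2;12;16;24m🬉[38;2;36;20;4m[48;2;36;20;4m [38;2;36;20;4m[48;2;36;20;4m [38;2;36;20;4m[48;2;36;20;4m [38;2;36;20;4m[48;2;36;20;4m [38;2;36;20;4m[48;2;11;16;24m🬝[38;2;15;17;26m[48;2;12;16;24m🬂[38;2;15;17;26m[48;2;12;16;24m🬂[38;2;15;17;26m[48;2;12;16;24m🬂[0m
</frame>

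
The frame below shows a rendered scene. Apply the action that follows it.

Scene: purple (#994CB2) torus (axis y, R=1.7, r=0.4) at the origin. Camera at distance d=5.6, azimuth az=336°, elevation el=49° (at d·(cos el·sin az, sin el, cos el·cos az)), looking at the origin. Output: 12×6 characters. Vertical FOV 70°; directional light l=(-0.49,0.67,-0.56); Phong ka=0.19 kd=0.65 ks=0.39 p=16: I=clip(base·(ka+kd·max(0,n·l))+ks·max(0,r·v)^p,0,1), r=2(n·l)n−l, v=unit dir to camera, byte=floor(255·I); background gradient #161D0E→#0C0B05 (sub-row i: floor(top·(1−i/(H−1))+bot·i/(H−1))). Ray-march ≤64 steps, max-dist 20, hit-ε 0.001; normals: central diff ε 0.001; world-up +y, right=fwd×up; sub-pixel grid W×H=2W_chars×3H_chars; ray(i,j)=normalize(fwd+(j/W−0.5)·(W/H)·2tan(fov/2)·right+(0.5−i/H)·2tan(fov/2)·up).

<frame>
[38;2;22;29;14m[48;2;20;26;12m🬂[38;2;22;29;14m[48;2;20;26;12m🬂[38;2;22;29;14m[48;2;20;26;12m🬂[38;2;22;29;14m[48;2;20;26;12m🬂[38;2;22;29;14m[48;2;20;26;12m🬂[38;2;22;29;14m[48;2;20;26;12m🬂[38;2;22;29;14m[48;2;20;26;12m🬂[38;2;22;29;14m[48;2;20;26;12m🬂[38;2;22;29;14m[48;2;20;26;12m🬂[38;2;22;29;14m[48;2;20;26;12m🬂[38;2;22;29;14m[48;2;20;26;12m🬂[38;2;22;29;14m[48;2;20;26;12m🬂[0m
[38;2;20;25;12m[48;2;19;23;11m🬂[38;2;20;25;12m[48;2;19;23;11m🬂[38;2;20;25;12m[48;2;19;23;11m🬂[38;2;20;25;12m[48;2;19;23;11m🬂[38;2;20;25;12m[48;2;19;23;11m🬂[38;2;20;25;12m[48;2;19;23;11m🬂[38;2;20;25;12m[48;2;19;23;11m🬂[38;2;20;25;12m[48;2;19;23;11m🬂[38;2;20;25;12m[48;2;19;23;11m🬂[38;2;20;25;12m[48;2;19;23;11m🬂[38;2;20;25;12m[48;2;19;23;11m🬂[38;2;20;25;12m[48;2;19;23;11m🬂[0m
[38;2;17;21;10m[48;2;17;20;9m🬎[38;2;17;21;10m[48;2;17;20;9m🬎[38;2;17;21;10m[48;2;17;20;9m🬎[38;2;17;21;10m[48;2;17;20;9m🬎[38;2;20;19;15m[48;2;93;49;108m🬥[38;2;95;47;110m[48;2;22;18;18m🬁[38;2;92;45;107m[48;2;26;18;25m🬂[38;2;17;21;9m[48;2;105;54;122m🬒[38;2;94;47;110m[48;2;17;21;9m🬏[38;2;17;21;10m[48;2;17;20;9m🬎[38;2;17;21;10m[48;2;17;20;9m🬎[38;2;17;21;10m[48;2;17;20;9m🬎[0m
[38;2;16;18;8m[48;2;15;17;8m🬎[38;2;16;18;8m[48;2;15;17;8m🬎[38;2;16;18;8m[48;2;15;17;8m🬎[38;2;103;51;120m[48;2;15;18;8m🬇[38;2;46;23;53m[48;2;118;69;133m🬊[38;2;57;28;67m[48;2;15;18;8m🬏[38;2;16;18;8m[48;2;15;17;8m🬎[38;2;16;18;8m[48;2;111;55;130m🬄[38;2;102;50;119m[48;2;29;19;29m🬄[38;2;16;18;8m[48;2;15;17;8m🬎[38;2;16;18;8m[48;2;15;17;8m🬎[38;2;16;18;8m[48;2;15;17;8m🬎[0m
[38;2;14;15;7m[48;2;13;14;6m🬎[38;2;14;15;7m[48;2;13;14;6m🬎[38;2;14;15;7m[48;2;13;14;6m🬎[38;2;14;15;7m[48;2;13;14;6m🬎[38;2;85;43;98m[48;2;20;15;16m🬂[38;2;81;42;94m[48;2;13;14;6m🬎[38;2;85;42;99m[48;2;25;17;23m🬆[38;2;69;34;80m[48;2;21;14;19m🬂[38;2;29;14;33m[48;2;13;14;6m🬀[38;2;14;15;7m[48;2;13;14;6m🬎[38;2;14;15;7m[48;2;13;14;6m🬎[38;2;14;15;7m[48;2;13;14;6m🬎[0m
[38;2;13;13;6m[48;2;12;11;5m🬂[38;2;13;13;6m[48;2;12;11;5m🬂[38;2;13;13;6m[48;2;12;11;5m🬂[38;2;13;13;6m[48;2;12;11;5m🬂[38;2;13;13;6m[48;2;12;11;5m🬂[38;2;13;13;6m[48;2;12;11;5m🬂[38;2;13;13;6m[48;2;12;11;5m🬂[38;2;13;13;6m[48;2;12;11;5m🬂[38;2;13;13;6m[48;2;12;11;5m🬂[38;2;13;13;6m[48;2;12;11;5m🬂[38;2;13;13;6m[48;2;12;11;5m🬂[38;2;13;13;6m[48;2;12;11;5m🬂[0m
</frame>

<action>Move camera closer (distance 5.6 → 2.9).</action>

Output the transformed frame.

<frame>
[38;2;22;29;14m[48;2;20;26;12m🬂[38;2;22;29;14m[48;2;20;26;12m🬂[38;2;22;29;14m[48;2;20;26;12m🬂[38;2;22;29;14m[48;2;20;26;12m🬂[38;2;22;29;14m[48;2;20;26;12m🬂[38;2;22;29;14m[48;2;20;26;12m🬂[38;2;22;29;14m[48;2;20;26;12m🬂[38;2;22;29;14m[48;2;20;26;12m🬂[38;2;22;29;14m[48;2;20;26;12m🬂[38;2;22;29;14m[48;2;20;26;12m🬂[38;2;22;29;14m[48;2;20;26;12m🬂[38;2;22;29;14m[48;2;20;26;12m🬂[0m
[38;2;20;25;12m[48;2;19;23;11m🬂[38;2;20;25;12m[48;2;19;23;11m🬂[38;2;20;25;12m[48;2;19;23;11m🬂[38;2;19;24;11m[48;2;101;51;117m🬎[38;2;28;23;26m[48;2;98;48;114m🬴[38;2;24;19;22m[48;2;81;40;94m🬰[38;2;29;22;29m[48;2;83;41;96m🬰[38;2;20;25;12m[48;2;86;43;100m🬂[38;2;19;24;11m[48;2;107;57;123m🬎[38;2;72;35;83m[48;2;19;24;11m🬏[38;2;20;25;12m[48;2;19;23;11m🬂[38;2;20;25;12m[48;2;19;23;11m🬂[0m
[38;2;17;21;10m[48;2;17;20;9m🬎[38;2;17;21;9m[48;2;122;67;140m🬝[38;2;39;23;42m[48;2;105;59;120m🬧[38;2;61;30;71m[48;2;29;14;33m🬀[38;2;29;14;33m[48;2;17;20;9m🬆[38;2;29;14;33m[48;2;17;20;9m🬂[38;2;29;14;33m[48;2;17;20;9m🬂[38;2;59;29;69m[48;2;19;19;14m🬁[38;2;186;133;204m[48;2;67;35;75m🬁[38;2;109;55;127m[48;2;179;119;198m🬙[38;2;17;21;10m[48;2;93;46;109m🬊[38;2;17;21;10m[48;2;17;20;9m🬎[0m
[38;2;16;18;8m[48;2;15;17;8m🬎[38;2;125;74;142m[48;2;147;97;163m🬪[38;2;33;16;39m[48;2;66;33;77m▐[38;2;29;14;33m[48;2;15;18;8m▌[38;2;16;18;8m[48;2;15;17;8m🬎[38;2;16;18;8m[48;2;15;17;8m🬎[38;2;16;18;8m[48;2;15;17;8m🬎[38;2;16;18;8m[48;2;15;17;8m🬎[38;2;16;18;8m[48;2;15;17;8m🬎[38;2;129;64;150m[48;2;104;52;122m▐[38;2;100;49;117m[48;2;121;60;141m▐[38;2;69;34;80m[48;2;20;17;16m🬓[0m
[38;2;14;15;7m[48;2;13;14;6m🬎[38;2;172;124;188m[48;2;121;69;138m▐[38;2;81;41;94m[48;2;145;97;160m🬬[38;2;19;15;15m[48;2;70;35;82m🬊[38;2;50;24;58m[48;2;13;15;6m🬏[38;2;14;15;7m[48;2;13;14;6m🬎[38;2;14;15;7m[48;2;13;14;6m🬎[38;2;14;15;7m[48;2;13;14;6m🬎[38;2;14;15;7m[48;2;113;56;132m🬎[38;2;122;60;142m[48;2;114;56;133m🬎[38;2;108;53;126m[48;2;91;45;106m▌[38;2;64;31;74m[48;2;13;15;6m▌[0m
[38;2;13;13;6m[48;2;12;11;5m🬂[38;2;96;49;112m[48;2;12;11;5m🬬[38;2;137;89;153m[48;2;99;51;114m🬊[38;2;98;51;113m[48;2;114;66;130m🬙[38;2;84;41;98m[48;2;99;51;115m🬂[38;2;77;38;89m[48;2;99;49;115m🬂[38;2;13;13;6m[48;2;99;49;115m🬀[38;2;108;53;126m[48;2;101;50;118m🬍[38;2;109;54;127m[48;2;94;46;110m🬎[38;2;101;50;118m[48;2;82;40;96m🬆[38;2;77;38;90m[48;2;50;24;59m🬆[38;2;35;17;41m[48;2;12;11;5m🬄[0m
</frame>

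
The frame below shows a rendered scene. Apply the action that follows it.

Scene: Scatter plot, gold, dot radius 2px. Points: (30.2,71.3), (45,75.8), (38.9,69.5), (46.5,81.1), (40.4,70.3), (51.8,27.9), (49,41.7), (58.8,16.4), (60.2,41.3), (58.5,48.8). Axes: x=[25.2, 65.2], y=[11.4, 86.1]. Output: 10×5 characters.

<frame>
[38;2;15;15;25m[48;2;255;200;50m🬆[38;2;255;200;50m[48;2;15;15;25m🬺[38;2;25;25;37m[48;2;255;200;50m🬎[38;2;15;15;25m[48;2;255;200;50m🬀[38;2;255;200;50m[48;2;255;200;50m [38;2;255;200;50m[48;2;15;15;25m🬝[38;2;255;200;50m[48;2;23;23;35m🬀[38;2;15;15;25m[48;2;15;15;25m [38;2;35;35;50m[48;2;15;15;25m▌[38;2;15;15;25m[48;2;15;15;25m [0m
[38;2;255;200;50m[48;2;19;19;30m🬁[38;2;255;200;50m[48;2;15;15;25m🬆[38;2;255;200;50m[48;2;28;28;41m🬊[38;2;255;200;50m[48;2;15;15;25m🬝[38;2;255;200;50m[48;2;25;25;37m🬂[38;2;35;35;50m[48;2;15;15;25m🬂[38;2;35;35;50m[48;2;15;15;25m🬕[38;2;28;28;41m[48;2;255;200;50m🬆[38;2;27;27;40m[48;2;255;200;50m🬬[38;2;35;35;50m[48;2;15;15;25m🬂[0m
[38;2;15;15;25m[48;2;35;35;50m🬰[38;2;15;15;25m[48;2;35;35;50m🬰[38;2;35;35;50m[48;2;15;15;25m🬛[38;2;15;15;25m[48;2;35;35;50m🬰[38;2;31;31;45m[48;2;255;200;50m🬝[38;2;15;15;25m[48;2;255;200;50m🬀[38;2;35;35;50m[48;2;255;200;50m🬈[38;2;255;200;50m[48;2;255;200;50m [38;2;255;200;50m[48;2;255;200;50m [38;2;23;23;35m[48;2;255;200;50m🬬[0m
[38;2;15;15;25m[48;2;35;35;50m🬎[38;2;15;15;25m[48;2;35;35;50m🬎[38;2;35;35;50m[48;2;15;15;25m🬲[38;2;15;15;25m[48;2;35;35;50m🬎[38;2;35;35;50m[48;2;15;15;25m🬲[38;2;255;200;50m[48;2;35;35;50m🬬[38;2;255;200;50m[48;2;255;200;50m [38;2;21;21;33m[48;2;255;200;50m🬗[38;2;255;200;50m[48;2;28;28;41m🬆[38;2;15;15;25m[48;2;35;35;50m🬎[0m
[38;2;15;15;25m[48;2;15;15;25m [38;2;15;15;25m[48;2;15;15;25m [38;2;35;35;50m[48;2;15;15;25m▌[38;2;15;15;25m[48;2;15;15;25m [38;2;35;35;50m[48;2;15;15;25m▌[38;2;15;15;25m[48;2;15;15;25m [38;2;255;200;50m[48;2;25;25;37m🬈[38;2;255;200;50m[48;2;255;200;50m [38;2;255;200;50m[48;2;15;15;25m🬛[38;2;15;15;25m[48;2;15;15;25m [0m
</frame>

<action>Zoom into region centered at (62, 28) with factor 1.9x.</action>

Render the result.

<frame>
[38;2;15;15;25m[48;2;15;15;25m [38;2;15;15;25m[48;2;15;15;25m [38;2;255;200;50m[48;2;35;35;50m🬨[38;2;255;200;50m[48;2;255;200;50m [38;2;255;200;50m[48;2;15;15;25m🬲[38;2;15;15;25m[48;2;15;15;25m [38;2;35;35;50m[48;2;15;15;25m▌[38;2;15;15;25m[48;2;15;15;25m [38;2;35;35;50m[48;2;15;15;25m▌[38;2;15;15;25m[48;2;15;15;25m [0m
[38;2;23;23;35m[48;2;255;200;50m🬬[38;2;35;35;50m[48;2;15;15;25m🬂[38;2;35;35;50m[48;2;15;15;25m🬕[38;2;255;200;50m[48;2;15;15;25m🬊[38;2;255;200;50m[48;2;27;27;40m🬀[38;2;35;35;50m[48;2;15;15;25m🬂[38;2;35;35;50m[48;2;15;15;25m🬕[38;2;35;35;50m[48;2;15;15;25m🬂[38;2;35;35;50m[48;2;15;15;25m🬕[38;2;35;35;50m[48;2;15;15;25m🬂[0m
[38;2;255;200;50m[48;2;255;200;50m [38;2;19;19;30m[48;2;255;200;50m🬸[38;2;35;35;50m[48;2;15;15;25m🬛[38;2;15;15;25m[48;2;35;35;50m🬰[38;2;35;35;50m[48;2;15;15;25m🬛[38;2;15;15;25m[48;2;35;35;50m🬰[38;2;35;35;50m[48;2;15;15;25m🬛[38;2;15;15;25m[48;2;35;35;50m🬰[38;2;35;35;50m[48;2;15;15;25m🬛[38;2;15;15;25m[48;2;35;35;50m🬰[0m
[38;2;255;200;50m[48;2;23;23;35m🬀[38;2;15;15;25m[48;2;35;35;50m🬎[38;2;28;28;41m[48;2;255;200;50m🬆[38;2;255;200;50m[48;2;15;15;25m🬺[38;2;27;27;40m[48;2;255;200;50m🬬[38;2;15;15;25m[48;2;35;35;50m🬎[38;2;35;35;50m[48;2;15;15;25m🬲[38;2;15;15;25m[48;2;35;35;50m🬎[38;2;35;35;50m[48;2;15;15;25m🬲[38;2;15;15;25m[48;2;35;35;50m🬎[0m
[38;2;15;15;25m[48;2;15;15;25m [38;2;15;15;25m[48;2;15;15;25m [38;2;255;200;50m[48;2;27;27;40m🬁[38;2;255;200;50m[48;2;15;15;25m🬆[38;2;35;35;50m[48;2;15;15;25m▌[38;2;15;15;25m[48;2;15;15;25m [38;2;35;35;50m[48;2;15;15;25m▌[38;2;15;15;25m[48;2;15;15;25m [38;2;35;35;50m[48;2;15;15;25m▌[38;2;15;15;25m[48;2;15;15;25m [0m
</frame>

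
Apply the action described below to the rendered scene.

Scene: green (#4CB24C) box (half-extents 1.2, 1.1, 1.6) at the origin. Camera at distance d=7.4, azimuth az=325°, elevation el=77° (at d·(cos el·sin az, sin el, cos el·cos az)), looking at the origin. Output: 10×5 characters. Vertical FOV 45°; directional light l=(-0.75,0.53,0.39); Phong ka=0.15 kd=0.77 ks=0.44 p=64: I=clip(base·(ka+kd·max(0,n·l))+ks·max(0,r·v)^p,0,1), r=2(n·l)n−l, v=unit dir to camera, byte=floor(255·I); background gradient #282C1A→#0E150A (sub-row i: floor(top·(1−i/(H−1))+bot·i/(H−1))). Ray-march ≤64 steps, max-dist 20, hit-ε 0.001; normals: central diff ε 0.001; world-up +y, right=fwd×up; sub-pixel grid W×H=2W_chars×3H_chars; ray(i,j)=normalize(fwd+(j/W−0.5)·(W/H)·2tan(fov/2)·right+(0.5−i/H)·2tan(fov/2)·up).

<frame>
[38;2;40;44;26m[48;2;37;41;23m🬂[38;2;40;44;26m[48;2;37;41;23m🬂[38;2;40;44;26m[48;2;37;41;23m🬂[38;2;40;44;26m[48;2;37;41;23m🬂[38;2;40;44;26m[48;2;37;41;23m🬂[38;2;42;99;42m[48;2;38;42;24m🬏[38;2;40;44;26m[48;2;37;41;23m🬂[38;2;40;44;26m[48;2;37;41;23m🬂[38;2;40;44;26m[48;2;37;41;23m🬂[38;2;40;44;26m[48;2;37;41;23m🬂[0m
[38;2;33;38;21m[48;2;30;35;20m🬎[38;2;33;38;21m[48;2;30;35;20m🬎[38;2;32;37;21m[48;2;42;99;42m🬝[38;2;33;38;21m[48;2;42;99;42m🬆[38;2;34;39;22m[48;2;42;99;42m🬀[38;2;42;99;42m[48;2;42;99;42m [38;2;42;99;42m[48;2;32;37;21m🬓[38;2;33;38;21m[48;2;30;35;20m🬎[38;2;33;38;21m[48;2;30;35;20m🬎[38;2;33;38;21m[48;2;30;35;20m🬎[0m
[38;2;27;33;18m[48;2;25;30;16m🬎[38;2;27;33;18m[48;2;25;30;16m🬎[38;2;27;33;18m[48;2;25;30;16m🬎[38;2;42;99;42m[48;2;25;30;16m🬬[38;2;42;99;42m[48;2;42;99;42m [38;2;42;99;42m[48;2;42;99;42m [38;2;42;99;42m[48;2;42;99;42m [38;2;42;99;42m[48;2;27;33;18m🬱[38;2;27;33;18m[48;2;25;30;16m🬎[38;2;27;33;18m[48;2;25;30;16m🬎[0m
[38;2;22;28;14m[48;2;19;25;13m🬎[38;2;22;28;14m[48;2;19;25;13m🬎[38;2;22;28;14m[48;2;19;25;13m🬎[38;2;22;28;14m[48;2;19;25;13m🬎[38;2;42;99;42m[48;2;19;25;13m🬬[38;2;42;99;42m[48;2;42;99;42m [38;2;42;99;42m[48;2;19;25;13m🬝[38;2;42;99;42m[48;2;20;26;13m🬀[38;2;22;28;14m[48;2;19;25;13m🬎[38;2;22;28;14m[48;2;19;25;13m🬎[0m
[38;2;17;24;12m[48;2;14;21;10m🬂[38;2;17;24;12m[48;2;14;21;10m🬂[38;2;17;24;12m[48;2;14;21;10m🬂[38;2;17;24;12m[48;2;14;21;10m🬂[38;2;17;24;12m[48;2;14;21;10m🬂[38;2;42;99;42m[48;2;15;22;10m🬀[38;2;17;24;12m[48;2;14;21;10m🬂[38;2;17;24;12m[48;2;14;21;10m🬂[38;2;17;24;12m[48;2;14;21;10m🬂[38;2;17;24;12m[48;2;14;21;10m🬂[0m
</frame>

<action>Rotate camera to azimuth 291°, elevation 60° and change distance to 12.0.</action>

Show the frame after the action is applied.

<frame>
[38;2;40;44;26m[48;2;37;41;23m🬂[38;2;40;44;26m[48;2;37;41;23m🬂[38;2;40;44;26m[48;2;37;41;23m🬂[38;2;40;44;26m[48;2;37;41;23m🬂[38;2;40;44;26m[48;2;37;41;23m🬂[38;2;40;44;26m[48;2;37;41;23m🬂[38;2;40;44;26m[48;2;37;41;23m🬂[38;2;40;44;26m[48;2;37;41;23m🬂[38;2;40;44;26m[48;2;37;41;23m🬂[38;2;40;44;26m[48;2;37;41;23m🬂[0m
[38;2;33;38;21m[48;2;30;35;20m🬎[38;2;33;38;21m[48;2;30;35;20m🬎[38;2;33;38;21m[48;2;30;35;20m🬎[38;2;33;38;21m[48;2;30;35;20m🬎[38;2;32;37;21m[48;2;42;99;42m🬝[38;2;42;99;42m[48;2;32;37;21m🬏[38;2;33;38;21m[48;2;30;35;20m🬎[38;2;33;38;21m[48;2;30;35;20m🬎[38;2;33;38;21m[48;2;30;35;20m🬎[38;2;33;38;21m[48;2;30;35;20m🬎[0m
[38;2;27;33;18m[48;2;25;30;16m🬎[38;2;27;33;18m[48;2;25;30;16m🬎[38;2;27;33;18m[48;2;25;30;16m🬎[38;2;27;32;18m[48;2;48;114;48m🬕[38;2;42;99;42m[48;2;55;129;55m🬬[38;2;42;99;42m[48;2;42;99;42m [38;2;42;99;42m[48;2;26;31;17m🬕[38;2;27;33;18m[48;2;25;30;16m🬎[38;2;27;33;18m[48;2;25;30;16m🬎[38;2;27;33;18m[48;2;25;30;16m🬎[0m
[38;2;22;28;14m[48;2;19;25;13m🬎[38;2;22;28;14m[48;2;19;25;13m🬎[38;2;22;28;14m[48;2;19;25;13m🬎[38;2;22;28;14m[48;2;19;25;13m🬎[38;2;55;129;55m[48;2;20;26;13m🬂[38;2;55;129;55m[48;2;19;25;13m🬊[38;2;22;28;14m[48;2;19;25;13m🬎[38;2;22;28;14m[48;2;19;25;13m🬎[38;2;22;28;14m[48;2;19;25;13m🬎[38;2;22;28;14m[48;2;19;25;13m🬎[0m
[38;2;17;24;12m[48;2;14;21;10m🬂[38;2;17;24;12m[48;2;14;21;10m🬂[38;2;17;24;12m[48;2;14;21;10m🬂[38;2;17;24;12m[48;2;14;21;10m🬂[38;2;17;24;12m[48;2;14;21;10m🬂[38;2;17;24;12m[48;2;14;21;10m🬂[38;2;17;24;12m[48;2;14;21;10m🬂[38;2;17;24;12m[48;2;14;21;10m🬂[38;2;17;24;12m[48;2;14;21;10m🬂[38;2;17;24;12m[48;2;14;21;10m🬂[0m
</frame>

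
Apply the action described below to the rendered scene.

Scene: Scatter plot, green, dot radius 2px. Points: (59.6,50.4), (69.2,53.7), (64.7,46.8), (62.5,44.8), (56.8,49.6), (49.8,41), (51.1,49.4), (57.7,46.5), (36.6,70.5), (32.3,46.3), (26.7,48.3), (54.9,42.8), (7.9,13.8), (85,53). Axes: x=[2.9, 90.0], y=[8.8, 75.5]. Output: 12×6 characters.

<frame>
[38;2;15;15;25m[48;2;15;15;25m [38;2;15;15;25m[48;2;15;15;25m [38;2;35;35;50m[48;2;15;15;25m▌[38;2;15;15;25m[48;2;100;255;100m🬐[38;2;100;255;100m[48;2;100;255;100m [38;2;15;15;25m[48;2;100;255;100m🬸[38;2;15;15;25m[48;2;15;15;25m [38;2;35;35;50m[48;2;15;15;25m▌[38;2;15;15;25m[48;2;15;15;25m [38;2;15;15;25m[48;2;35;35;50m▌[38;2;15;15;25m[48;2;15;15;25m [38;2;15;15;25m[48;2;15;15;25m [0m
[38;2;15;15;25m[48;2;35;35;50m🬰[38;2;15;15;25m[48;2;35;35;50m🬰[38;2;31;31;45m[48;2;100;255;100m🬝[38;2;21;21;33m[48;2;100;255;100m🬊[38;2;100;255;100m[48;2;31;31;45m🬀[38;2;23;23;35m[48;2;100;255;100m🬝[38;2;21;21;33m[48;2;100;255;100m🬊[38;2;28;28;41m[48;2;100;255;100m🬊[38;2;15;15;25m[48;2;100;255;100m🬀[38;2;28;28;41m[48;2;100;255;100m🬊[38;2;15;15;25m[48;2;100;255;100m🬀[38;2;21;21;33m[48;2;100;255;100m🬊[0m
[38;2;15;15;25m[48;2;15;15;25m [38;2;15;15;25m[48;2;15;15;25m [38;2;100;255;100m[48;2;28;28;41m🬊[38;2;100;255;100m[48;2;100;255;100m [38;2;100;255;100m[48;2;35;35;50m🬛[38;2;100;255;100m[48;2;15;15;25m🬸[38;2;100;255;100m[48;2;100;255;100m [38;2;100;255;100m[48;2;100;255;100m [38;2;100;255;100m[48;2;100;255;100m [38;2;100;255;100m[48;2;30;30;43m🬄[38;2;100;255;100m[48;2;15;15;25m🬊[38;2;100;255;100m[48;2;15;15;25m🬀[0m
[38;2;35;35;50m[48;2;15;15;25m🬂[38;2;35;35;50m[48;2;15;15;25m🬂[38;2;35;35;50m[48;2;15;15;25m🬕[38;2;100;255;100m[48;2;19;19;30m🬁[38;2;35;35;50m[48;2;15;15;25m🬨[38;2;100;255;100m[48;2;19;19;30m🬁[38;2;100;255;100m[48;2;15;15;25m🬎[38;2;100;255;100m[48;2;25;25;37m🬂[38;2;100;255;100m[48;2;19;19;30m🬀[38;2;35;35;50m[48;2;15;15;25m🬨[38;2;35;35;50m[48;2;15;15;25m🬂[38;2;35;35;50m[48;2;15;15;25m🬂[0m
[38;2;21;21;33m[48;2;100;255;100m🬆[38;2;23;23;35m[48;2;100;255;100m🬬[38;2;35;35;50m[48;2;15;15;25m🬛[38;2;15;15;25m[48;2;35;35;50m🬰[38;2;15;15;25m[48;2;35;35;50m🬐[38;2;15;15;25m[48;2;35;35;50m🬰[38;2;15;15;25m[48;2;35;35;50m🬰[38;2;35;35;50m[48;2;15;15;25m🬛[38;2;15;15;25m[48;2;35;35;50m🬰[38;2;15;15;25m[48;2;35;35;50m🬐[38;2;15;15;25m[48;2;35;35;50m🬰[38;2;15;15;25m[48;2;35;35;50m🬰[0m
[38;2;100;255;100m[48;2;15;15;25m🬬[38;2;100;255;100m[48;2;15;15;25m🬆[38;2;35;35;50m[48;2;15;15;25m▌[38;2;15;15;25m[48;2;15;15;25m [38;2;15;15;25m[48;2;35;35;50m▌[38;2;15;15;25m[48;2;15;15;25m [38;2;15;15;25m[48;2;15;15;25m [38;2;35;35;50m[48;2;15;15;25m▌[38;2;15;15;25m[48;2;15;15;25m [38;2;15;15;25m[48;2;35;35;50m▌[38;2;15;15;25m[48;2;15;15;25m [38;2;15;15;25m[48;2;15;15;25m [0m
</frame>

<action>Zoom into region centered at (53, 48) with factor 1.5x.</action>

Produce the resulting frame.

<frame>
[38;2;15;15;25m[48;2;15;15;25m [38;2;15;15;25m[48;2;100;255;100m🬺[38;2;100;255;100m[48;2;35;35;50m🬬[38;2;100;255;100m[48;2;15;15;25m🬆[38;2;15;15;25m[48;2;35;35;50m▌[38;2;15;15;25m[48;2;15;15;25m [38;2;15;15;25m[48;2;15;15;25m [38;2;35;35;50m[48;2;15;15;25m▌[38;2;15;15;25m[48;2;15;15;25m [38;2;15;15;25m[48;2;35;35;50m▌[38;2;15;15;25m[48;2;15;15;25m [38;2;15;15;25m[48;2;15;15;25m [0m
[38;2;15;15;25m[48;2;35;35;50m🬰[38;2;15;15;25m[48;2;35;35;50m🬰[38;2;35;35;50m[48;2;15;15;25m🬛[38;2;15;15;25m[48;2;35;35;50m🬰[38;2;15;15;25m[48;2;35;35;50m🬐[38;2;23;23;35m[48;2;100;255;100m🬬[38;2;23;23;35m[48;2;100;255;100m🬝[38;2;27;27;40m[48;2;100;255;100m🬬[38;2;21;21;33m[48;2;100;255;100m🬆[38;2;31;31;45m[48;2;100;255;100m🬬[38;2;15;15;25m[48;2;35;35;50m🬰[38;2;15;15;25m[48;2;35;35;50m🬰[0m
[38;2;15;15;25m[48;2;100;255;100m🬀[38;2;15;15;25m[48;2;100;255;100m🬂[38;2;23;23;35m[48;2;100;255;100m🬬[38;2;15;15;25m[48;2;15;15;25m [38;2;15;15;25m[48;2;100;255;100m🬐[38;2;100;255;100m[48;2;100;255;100m [38;2;100;255;100m[48;2;100;255;100m [38;2;100;255;100m[48;2;100;255;100m [38;2;100;255;100m[48;2;100;255;100m [38;2;100;255;100m[48;2;35;35;50m🬕[38;2;15;15;25m[48;2;15;15;25m [38;2;15;15;25m[48;2;15;15;25m [0m
[38;2;100;255;100m[48;2;15;15;25m🬊[38;2;100;255;100m[48;2;15;15;25m🬬[38;2;100;255;100m[48;2;21;21;33m🬆[38;2;35;35;50m[48;2;15;15;25m🬂[38;2;28;28;41m[48;2;100;255;100m🬆[38;2;100;255;100m[48;2;100;255;100m [38;2;100;255;100m[48;2;100;255;100m [38;2;100;255;100m[48;2;35;35;50m🬬[38;2;100;255;100m[48;2;15;15;25m🬆[38;2;35;35;50m[48;2;15;15;25m🬨[38;2;35;35;50m[48;2;15;15;25m🬂[38;2;35;35;50m[48;2;15;15;25m🬂[0m
[38;2;15;15;25m[48;2;35;35;50m🬰[38;2;15;15;25m[48;2;35;35;50m🬰[38;2;35;35;50m[48;2;15;15;25m🬛[38;2;15;15;25m[48;2;35;35;50m🬰[38;2;27;27;40m[48;2;100;255;100m🬺[38;2;100;255;100m[48;2;21;21;33m🬆[38;2;100;255;100m[48;2;23;23;35m🬀[38;2;35;35;50m[48;2;15;15;25m🬛[38;2;15;15;25m[48;2;35;35;50m🬰[38;2;15;15;25m[48;2;35;35;50m🬐[38;2;15;15;25m[48;2;35;35;50m🬰[38;2;15;15;25m[48;2;35;35;50m🬰[0m
[38;2;15;15;25m[48;2;15;15;25m [38;2;15;15;25m[48;2;15;15;25m [38;2;35;35;50m[48;2;15;15;25m▌[38;2;15;15;25m[48;2;15;15;25m [38;2;15;15;25m[48;2;35;35;50m▌[38;2;15;15;25m[48;2;15;15;25m [38;2;15;15;25m[48;2;15;15;25m [38;2;35;35;50m[48;2;15;15;25m▌[38;2;15;15;25m[48;2;15;15;25m [38;2;15;15;25m[48;2;35;35;50m▌[38;2;15;15;25m[48;2;15;15;25m [38;2;15;15;25m[48;2;15;15;25m [0m
</frame>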